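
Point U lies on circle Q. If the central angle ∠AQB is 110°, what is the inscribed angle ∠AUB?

Inscribed angle = 110° / 2 = 55° (inscribed angle theorem).

55°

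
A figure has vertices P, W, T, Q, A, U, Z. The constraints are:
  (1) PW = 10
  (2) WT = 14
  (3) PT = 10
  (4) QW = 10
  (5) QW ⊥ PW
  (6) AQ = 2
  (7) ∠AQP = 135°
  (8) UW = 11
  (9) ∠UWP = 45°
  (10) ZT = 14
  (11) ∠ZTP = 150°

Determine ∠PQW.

Step 1: By the law of cosines on triangle QWP: QP² = 10² + 10² − 2·10·10·cos(90°) = 200, so QP = 10·√2.
Step 2: By the inverse law of cosines on triangle PQW: cos(∠PQW) = ((10·√2)² + 10² − 10²) / (2·10·√2·10) = 200/282.84 = 0.7071, so ∠PQW = 45°.

Therefore, the measure of angle ∠PQW = 45°.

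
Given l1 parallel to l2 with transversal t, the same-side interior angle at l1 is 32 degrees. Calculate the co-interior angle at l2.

Co-interior (same-side interior) angles are between the parallel lines on the same side of the transversal.
Unlike corresponding or alternate interior angles, they are supplementary rather than equal.
So the angle = 180 - 32 = 148 degrees.

148 degrees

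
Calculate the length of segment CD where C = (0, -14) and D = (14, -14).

d = sqrt((14 - 0)^2 + (-14 - -14)^2)
d = sqrt(14^2 + 0^2)
d = sqrt(196 + 0)
d = sqrt(196) = 14

14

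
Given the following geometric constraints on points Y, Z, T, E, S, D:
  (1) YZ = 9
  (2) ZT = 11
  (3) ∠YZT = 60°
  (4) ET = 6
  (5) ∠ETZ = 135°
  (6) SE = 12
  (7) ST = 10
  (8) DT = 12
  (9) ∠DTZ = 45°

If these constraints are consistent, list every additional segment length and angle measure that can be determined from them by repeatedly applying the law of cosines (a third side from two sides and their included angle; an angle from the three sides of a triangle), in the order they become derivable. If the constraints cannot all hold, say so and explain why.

The constraints are consistent. Derivable facts, in order:
After 1 step:
- YT = √103
- ZD ≈ 8.85
- ZE ≈ 15.82
- ∠EST = 29.93°
- ∠ETS = 93.82°
- ∠SET = 56.25°
After 2 steps:
- ∠DZT = 73.49°
- ∠EZT = 15.55°
- ∠TDZ = 61.51°
- ∠TEZ = 29.45°
- ∠TYZ = 69.83°
- ∠YTZ = 50.17°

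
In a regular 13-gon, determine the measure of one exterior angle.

Each exterior angle of a regular n-gon is 360 / n.
For n = 13: 360 / 13 = 360/13 degrees.

360/13 degrees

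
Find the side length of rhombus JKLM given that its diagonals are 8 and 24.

The diagonals of a rhombus bisect each other at right angles.
Half-diagonals: 8/2 = 4 and 24/2 = 12
side = sqrt(4^2 + 12^2)
side = sqrt(16 + 144)
side = sqrt(160) = 4*sqrt(10)

4*sqrt(10)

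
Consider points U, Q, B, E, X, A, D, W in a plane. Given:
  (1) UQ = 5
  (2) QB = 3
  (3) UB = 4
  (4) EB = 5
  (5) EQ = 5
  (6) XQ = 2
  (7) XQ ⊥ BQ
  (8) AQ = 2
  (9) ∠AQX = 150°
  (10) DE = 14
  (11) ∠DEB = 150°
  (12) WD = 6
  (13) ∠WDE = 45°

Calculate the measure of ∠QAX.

Step 1: By the law of cosines on triangle AQX: AX² = 2² + 2² − 2·2·2·cos(150°) = 14.93, so AX ≈ 3.86.
Step 2: By the inverse law of cosines on triangle QAX: cos(∠QAX) = (2² + 3.86² − 2²) / (2·2·3.86) = 14.93/15.45 = 0.9659, so ∠QAX = 15°.

Therefore, the measure of angle ∠QAX = 15°.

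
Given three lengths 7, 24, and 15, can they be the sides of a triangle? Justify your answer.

Check the triangle inequality: 7 + 15 = 22 ≤ 24.
Since the sum of two sides does not exceed the third, no triangle can be formed.

No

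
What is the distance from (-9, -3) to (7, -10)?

d = sqrt((7 - -9)^2 + (-10 - -3)^2)
d = sqrt(16^2 + -7^2)
d = sqrt(256 + 49)
d = sqrt(305)

sqrt(305)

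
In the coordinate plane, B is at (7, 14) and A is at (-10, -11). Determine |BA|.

The horizontal distance is |-10 - 7| = 17 and the vertical distance is |-11 - 14| = 25.
By the Pythagorean theorem, d = sqrt(17^2 + 25^2) = sqrt(914).

sqrt(914)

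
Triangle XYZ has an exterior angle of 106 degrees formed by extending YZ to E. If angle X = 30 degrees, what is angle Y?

By the exterior angle theorem: exterior angle = sum of remote interior angles.
106 = 30 + angle Y
angle Y = 106 - 30 = 76 degrees

76 degrees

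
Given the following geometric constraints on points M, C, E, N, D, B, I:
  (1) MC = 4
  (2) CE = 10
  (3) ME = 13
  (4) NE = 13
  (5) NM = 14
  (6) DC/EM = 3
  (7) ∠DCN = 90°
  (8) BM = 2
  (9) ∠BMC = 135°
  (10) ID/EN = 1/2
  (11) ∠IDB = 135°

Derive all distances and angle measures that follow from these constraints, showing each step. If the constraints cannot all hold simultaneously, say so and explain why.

The constraints are consistent.

From the given relations:
  DC = 3·EM = 3·13 = 39
  ID = 1/2·EN = 1/2·13 ≈ 6.5

Step 1: From CM = 4, MB = 2, and ∠CMB = 135°, by the law of cosines:
  CB² = CM² + MB² - 2·CM·MB·cos(135°) = 16 + 4 + 11.31 = 31.31
  CB ≈ 5.6

Step 2: From MC = 4, ME = 13, CE = 10, by the inverse law of cosines:
  cos(∠CME) = (MC² + ME² - CE²) / (2·MC·ME)
  ∠CME = 35.18°

Step 3: From ME = 13, MN = 14, EN = 13, by the inverse law of cosines:
  cos(∠EMN) = (ME² + MN² - EN²) / (2·ME·MN)
  ∠EMN = 57.42°

Step 4: From CE = 10, CM = 4, EM = 13, by the inverse law of cosines:
  cos(∠ECM) = (CE² + CM² - EM²) / (2·CE·CM)
  ∠ECM = 131.49°

Step 5: From EC = 10, EM = 13, CM = 4, by the inverse law of cosines:
  cos(∠CEM) = (EC² + EM² - CM²) / (2·EC·EM)
  ∠CEM = 13.33°

Step 6: From EM = 13, EN = 13, MN = 14, by the inverse law of cosines:
  cos(∠MEN) = (EM² + EN² - MN²) / (2·EM·EN)
  ∠MEN = 65.16°

Step 7: From NE = 13, NM = 14, EM = 13, by the inverse law of cosines:
  cos(∠ENM) = (NE² + NM² - EM²) / (2·NE·NM)
  ∠ENM = 57.42°

Step 8: From CB = 5.6, CM = 4, BM = 2, by the inverse law of cosines:
  cos(∠BCM) = (CB² + CM² - BM²) / (2·CB·CM)
  ∠BCM = 14.64°

Step 9: From BC = 5.6, BM = 2, CM = 4, by the inverse law of cosines:
  cos(∠CBM) = (BC² + BM² - CM²) / (2·BC·BM)
  ∠CBM = 30.36°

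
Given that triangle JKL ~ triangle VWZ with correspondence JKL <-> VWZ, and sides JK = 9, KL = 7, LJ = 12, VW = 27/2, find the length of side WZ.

Similar triangles have proportional sides. Setting up the proportion:
VW / JK = WZ / KL
27/2 / 9 = WZ / 7
WZ = 7 * 27/2 / 9 = 21/2.

21/2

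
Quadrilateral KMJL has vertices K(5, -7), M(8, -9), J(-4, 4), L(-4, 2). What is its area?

Using the Shoelace formula for a quadrilateral (vertices in order):
Area = (1/2)|sum of (x_i * y_(i+1) - x_(i+1) * y_i)|
Terms: (5*-9 - 8*-7) = 11, (8*4 - -4*-9) = -4, (-4*2 - -4*4) = 8, (-4*-7 - 5*2) = 18
Sum = 33
Area = (1/2)(33) = 33/2

33/2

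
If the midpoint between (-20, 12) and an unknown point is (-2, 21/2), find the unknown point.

Using the midpoint formula: M = ((x1 + x2)/2, (y1 + y2)/2)
We know M = (-2, 21/2) and B = (-20, 12)
For x: -2 = (-20 + x2)/2, so x2 = 2*-2 - -20 = 16
For y: 21/2 = (12 + y2)/2, so y2 = 2*21/2 - 12 = 9
A = (16, 9)

(16, 9)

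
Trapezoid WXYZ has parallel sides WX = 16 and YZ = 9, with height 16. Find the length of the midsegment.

midsegment = (16 + 9) / 2 = 25 / 2 = 25/2

25/2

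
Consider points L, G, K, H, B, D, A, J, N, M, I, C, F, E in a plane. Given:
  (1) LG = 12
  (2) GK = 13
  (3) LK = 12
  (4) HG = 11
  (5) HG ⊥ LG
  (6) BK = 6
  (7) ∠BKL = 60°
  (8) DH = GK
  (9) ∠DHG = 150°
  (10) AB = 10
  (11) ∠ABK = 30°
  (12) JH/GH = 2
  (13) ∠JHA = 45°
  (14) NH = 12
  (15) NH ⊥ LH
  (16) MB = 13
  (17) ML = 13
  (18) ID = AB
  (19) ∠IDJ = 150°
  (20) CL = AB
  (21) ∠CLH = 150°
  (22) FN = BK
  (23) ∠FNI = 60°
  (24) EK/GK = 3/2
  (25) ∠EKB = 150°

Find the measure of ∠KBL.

Step 1: By the law of cosines on triangle BKL: BL² = 6² + 12² − 2·6·12·cos(60°) = 108, so BL = 6·√3.
Step 2: By the inverse law of cosines on triangle KBL: cos(∠KBL) = (6² + (6·√3)² − 12²) / (2·6·6·√3) = 0/124.71 = 0, so ∠KBL = 90°.

Therefore, the measure of angle ∠KBL = 90°.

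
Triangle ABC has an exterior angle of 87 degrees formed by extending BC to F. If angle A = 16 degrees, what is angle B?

angle B = 87 - 16 = 71 degrees (exterior angle theorem).

71 degrees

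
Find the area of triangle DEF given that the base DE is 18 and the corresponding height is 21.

A triangle's area is half the area of a rectangle with the same base and height.
Area = (1/2) * 18 * 21 = 189.

189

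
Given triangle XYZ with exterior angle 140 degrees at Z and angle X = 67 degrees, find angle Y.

angle Y = 140 - 67 = 73 degrees (exterior angle theorem).

73 degrees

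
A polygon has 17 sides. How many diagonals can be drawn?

The number of diagonals in an n-gon is n(n - 3)/2.
For n = 17: 17(17 - 3)/2 = 17 × 14 / 2 = 119.

119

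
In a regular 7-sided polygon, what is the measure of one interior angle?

Each interior angle of a regular n-gon is (n - 2) * 180 / n.
For n = 7: (7 - 2) * 180 / 7 = 900/7 = 900/7 degrees.

900/7 degrees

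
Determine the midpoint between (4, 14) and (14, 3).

The midpoint is the point halfway along the segment.
Move half the horizontal distance: 4 + (14 - 4)/2 = 4 + 10/2 = 9
Move half the vertical distance: 14 + (3 - 14)/2 = 14 + -11/2 = 17/2
Midpoint = (9, 17/2)

(9, 17/2)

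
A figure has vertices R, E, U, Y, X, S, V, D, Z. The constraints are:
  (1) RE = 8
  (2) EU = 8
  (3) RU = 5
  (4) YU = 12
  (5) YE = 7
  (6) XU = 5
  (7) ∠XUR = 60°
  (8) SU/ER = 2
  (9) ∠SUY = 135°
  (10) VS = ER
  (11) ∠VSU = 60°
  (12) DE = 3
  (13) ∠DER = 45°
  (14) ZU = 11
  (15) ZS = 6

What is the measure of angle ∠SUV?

From the given relations: SU = 2·ER = 2·8 = 16; VS = ER = 8.
Step 1: By the law of cosines on triangle USV: UV² = 16² + 8² − 2·16·8·cos(60°) = 192, so UV = 8·√3.
Step 2: By the inverse law of cosines on triangle SUV: cos(∠SUV) = (16² + (8·√3)² − 8²) / (2·16·8·√3) = 384/443.41 = 0.866, so ∠SUV = 30°.

Therefore, the measure of angle ∠SUV = 30°.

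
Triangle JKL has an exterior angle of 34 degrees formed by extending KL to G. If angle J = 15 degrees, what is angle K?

By the exterior angle theorem: exterior angle = sum of remote interior angles.
34 = 15 + angle K
angle K = 34 - 15 = 19 degrees

19 degrees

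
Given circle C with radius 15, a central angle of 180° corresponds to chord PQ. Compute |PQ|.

Chord = 2(15) sin(90°) = 30

30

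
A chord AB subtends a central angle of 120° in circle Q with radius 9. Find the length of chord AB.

Chord = 2(9) sin(60°) = 9*sqrt(3)

9*sqrt(3)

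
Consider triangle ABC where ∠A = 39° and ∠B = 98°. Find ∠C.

By the triangle angle sum property, the three interior angles of any triangle add up to 180°.
We know angle A = 39° and angle B = 98°, so their sum is 137°.
Therefore angle C = 180° - 137° = 43°.

43 degrees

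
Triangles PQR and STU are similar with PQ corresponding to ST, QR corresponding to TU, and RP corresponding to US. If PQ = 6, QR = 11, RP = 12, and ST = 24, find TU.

Similar triangles have proportional sides. Setting up the proportion:
ST / PQ = TU / QR
24 / 6 = TU / 11
TU = 11 * 24 / 6 = 44.

44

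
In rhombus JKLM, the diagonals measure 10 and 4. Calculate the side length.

Half-diagonals are 5 and 2. side = sqrt(5^2 + 2^2) = sqrt(29)

sqrt(29)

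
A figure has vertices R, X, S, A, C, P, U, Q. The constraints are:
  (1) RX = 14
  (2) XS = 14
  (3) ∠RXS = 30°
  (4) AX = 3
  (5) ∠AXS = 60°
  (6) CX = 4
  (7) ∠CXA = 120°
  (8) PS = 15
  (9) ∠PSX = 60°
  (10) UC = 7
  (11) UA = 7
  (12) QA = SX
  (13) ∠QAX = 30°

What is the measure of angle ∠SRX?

Step 1: By the law of cosines on triangle RXS: RS² = 14² + 14² − 2·14·14·cos(30°) = 52.52, so RS ≈ 7.25.
Step 2: By the inverse law of cosines on triangle SRX: cos(∠SRX) = (7.25² + 14² − 14²) / (2·7.25·14) = 52.52/202.91 = 0.2588, so ∠SRX = 75°.

Therefore, the measure of angle ∠SRX = 75°.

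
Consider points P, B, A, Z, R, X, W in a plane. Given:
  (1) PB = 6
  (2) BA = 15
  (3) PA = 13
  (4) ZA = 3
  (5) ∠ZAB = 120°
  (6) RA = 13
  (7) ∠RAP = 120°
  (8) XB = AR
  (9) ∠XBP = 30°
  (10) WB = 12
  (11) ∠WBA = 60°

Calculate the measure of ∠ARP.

Step 1: By the law of cosines on triangle RAP: RP² = 13² + 13² − 2·13·13·cos(120°) = 507, so RP = 13·√3.
Step 2: By the inverse law of cosines on triangle ARP: cos(∠ARP) = (13² + (13·√3)² − 13²) / (2·13·13·√3) = 507/585.43 = 0.866, so ∠ARP = 30°.

Therefore, the measure of angle ∠ARP = 30°.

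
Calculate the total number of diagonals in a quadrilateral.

Each of the 4 vertices connects to 1 non-adjacent vertices via diagonals.
Total connections = 4 × 1 = 4, but each diagonal is counted twice.
Number of diagonals = 4 / 2 = 2.

2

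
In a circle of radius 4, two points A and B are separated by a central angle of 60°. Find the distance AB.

Chord = 2(4) sin(30°) = 4

4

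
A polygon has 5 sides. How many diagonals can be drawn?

Total line segments between 5 vertices = C(5,2) = 10.
Subtract the 5 sides: 10 - 5 = 5 diagonals.

5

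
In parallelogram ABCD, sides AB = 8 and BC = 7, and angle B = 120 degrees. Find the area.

The area of a parallelogram equals the product of two adjacent sides times the sine of the included angle.
This is because the height equals 7 * sin(120°) = 7*sqrt(3)/2.
Area = 8 * 7*sqrt(3)/2 = 28*sqrt(3)

28*sqrt(3)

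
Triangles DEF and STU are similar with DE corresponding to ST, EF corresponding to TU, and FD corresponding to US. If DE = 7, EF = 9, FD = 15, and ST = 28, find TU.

Since the triangles are similar, the ratio of corresponding sides is constant.
Scale factor k = ST / DE = 28 / 7 = 4
TU = k * EF = 4 * 9 = 36

36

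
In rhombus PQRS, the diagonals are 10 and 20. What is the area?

The diagonals of a rhombus divide it into four right triangles.
Each triangle has legs 10/ 2 = 5 and 20/2 = 10, so each has area (1/2)*5*10 = 25.
Four such triangles give total area = (d1 * d2) / 2 = 100.

100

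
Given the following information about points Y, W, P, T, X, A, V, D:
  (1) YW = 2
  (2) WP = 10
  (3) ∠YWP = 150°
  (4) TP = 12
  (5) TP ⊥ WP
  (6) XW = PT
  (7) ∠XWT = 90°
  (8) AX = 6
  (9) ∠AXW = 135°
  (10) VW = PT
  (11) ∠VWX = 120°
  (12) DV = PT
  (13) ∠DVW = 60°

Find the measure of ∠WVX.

From the given relations: VW = PT = 12; XW = PT = 12.
Step 1: By the law of cosines on triangle VWX: VX² = 12² + 12² − 2·12·12·cos(120°) = 432, so VX = 12·√3.
Step 2: By the inverse law of cosines on triangle WVX: cos(∠WVX) = (12² + (12·√3)² − 12²) / (2·12·12·√3) = 432/498.83 = 0.866, so ∠WVX = 30°.

Therefore, the measure of angle ∠WVX = 30°.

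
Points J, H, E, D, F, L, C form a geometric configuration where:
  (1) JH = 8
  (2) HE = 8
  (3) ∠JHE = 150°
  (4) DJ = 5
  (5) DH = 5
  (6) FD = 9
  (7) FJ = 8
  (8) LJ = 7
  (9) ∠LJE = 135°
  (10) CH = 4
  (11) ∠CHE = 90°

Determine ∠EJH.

Step 1: By the law of cosines on triangle JHE: JE² = 8² + 8² − 2·8·8·cos(150°) = 238.85, so JE ≈ 15.45.
Step 2: By the inverse law of cosines on triangle EJH: cos(∠EJH) = (15.45² + 8² − 8²) / (2·15.45·8) = 238.85/247.28 = 0.9659, so ∠EJH = 15°.

Therefore, the measure of angle ∠EJH = 15°.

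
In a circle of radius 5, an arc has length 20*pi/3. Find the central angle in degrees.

The full circumference is 2πr = 10*pi.
The arc is 20*pi/3 / 10*pi = 2/3 of the full circle.
So the central angle = 2/3 × 360° = 240°.

240°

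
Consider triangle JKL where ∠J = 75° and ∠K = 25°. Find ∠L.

angle L = 180 - 75 - 25 = 80 degrees.

80 degrees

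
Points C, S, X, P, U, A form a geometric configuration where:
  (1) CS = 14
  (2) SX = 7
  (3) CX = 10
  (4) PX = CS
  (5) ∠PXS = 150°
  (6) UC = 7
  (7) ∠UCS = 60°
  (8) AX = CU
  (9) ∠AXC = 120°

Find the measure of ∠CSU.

Step 1: By the law of cosines on triangle SCU: SU² = 14² + 7² − 2·14·7·cos(60°) = 147, so SU = 7·√3.
Step 2: By the inverse law of cosines on triangle CSU: cos(∠CSU) = (14² + (7·√3)² − 7²) / (2·14·7·√3) = 294/339.48 = 0.866, so ∠CSU = 30°.

Therefore, the measure of angle ∠CSU = 30°.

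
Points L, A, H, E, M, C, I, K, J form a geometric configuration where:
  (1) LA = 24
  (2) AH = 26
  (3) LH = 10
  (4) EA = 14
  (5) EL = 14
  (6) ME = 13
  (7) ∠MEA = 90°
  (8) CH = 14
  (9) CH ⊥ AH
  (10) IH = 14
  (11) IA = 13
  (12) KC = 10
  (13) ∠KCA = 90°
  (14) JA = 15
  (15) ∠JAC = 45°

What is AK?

Step 1: By the law of cosines on triangle CHA: CA² = 14² + 26² − 2·14·26·cos(90°) = 872, so CA ≈ 29.53.
Step 2: By the law of cosines on triangle ACK: AK² = 29.53² + 10² − 2·29.53·10·cos(90°) = 972, so AK = 18·√3.

Therefore, the length of AK = 18·√3.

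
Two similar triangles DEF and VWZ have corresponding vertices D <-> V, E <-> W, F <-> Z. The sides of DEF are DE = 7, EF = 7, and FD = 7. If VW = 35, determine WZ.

k = 35/7 = 5. WZ = 5 * 7 = 35.

35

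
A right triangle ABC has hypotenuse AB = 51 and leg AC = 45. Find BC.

BC = sqrt(51^2 - 45^2) = sqrt(576) = 24

24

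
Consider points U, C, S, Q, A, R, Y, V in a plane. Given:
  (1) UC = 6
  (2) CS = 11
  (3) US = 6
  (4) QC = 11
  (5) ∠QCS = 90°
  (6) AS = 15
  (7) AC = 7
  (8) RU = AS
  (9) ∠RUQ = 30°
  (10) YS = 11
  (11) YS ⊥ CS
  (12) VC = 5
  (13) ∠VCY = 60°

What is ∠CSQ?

Step 1: By the law of cosines on triangle SCQ: SQ² = 11² + 11² − 2·11·11·cos(90°) = 242, so SQ = 11·√2.
Step 2: By the inverse law of cosines on triangle CSQ: cos(∠CSQ) = (11² + (11·√2)² − 11²) / (2·11·11·√2) = 242/342.24 = 0.7071, so ∠CSQ = 45°.

Therefore, the measure of angle ∠CSQ = 45°.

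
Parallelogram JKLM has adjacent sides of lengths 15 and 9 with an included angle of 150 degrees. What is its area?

Area = 15 * 9 * sin(150°) = 135 * 1/2 = 135/2

135/2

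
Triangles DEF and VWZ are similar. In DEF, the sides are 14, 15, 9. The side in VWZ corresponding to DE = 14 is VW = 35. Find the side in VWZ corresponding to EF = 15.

Since the triangles are similar, the ratio of corresponding sides is constant.
Scale factor k = VW / DE = 35 / 14 = 5/2
WZ = k * EF = 5/2 * 15 = 75/2

75/2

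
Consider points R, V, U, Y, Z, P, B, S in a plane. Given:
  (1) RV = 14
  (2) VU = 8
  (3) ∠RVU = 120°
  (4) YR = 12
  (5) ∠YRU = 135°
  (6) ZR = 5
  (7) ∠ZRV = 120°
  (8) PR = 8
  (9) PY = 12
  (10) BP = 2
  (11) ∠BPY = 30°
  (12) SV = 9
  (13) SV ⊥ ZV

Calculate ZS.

Step 1: By the law of cosines on triangle ZRV: ZV² = 5² + 14² − 2·5·14·cos(120°) = 291, so ZV ≈ 17.06.
Step 2: By the law of cosines on triangle ZVS: ZS² = 17.06² + 9² − 2·17.06·9·cos(90°) = 372, so ZS = 2·√93.

Therefore, the length of ZS = 2·√93.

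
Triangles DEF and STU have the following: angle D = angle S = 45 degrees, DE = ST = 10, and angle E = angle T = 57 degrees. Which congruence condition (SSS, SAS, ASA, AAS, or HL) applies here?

The given information provides:
angle D = angle S = 45 degrees, DE = ST = 10, and angle E = angle T = 57 degrees
This matches the ASA congruence theorem.
Two pairs of corresponding angles and the included side are equal (Angle-Side-Angle).

ASA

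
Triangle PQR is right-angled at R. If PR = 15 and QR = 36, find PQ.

In a right triangle, the square of the hypotenuse equals the sum of the squares of the two legs.
The legs are 15 and 36, so the hypotenuse = sqrt(225 + 1296) = sqrt(1521) = 39.

39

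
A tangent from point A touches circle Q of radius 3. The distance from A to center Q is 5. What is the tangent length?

The tangent, radius, and line from the external point to the center form a right triangle.
The right angle is where the tangent meets the radius.
By the Pythagorean theorem: tangent² + 3² = 5²
tangent² = 25 - 9 = 16
tangent = 4

4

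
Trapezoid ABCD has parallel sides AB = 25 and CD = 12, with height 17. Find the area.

A trapezoid's area equals the midsegment times the height.
The midsegment is (25 + 12) / 2 = 37/2.
Area = 37/2 * 17 = 629/2.

629/2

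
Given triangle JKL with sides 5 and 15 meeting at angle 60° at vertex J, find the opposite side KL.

When two sides and the included angle are known, the law of cosines gives the third side.
c^2 = a^2 + b^2 - 2ab cos(C) generalizes the Pythagorean theorem to non-right triangles.
Here: KL^2 = 25 + 225 - 150*(1/2) = 175
KL = 5*sqrt(7)

5*sqrt(7)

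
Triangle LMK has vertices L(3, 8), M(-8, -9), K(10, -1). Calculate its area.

Using the Shoelace formula for a triangle:
Area = (1/2)|x0(y1 - y2) + x1(y2 - y0) + x2(y0 - y1)|
Area = (1/2)|3(-9 - -1) + -8(-1 - 8) + 10(8 - -9)|
Area = (1/2)|-24 + 72 + 170|
Area = (1/2)|218|
Area = (1/2)(218)
Area = 109

109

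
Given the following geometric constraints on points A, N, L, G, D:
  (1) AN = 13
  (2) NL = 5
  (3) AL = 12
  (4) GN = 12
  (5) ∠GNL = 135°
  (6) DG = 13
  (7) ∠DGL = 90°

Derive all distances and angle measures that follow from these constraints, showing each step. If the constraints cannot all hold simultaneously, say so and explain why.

The constraints are consistent.

Step 1: From LN = 5, NG = 12, and ∠LNG = 135°, by the law of cosines:
  LG² = LN² + NG² - 2·LN·NG·cos(135°) = 25 + 144 + 84.85 = 253.9
  LG ≈ 15.93

Step 2: From AL = 12, AN = 13, LN = 5, by the inverse law of cosines:
  cos(∠LAN) = (AL² + AN² - LN²) / (2·AL·AN)
  ∠LAN = 22.62°

Step 3: From NA = 13, NL = 5, AL = 12, by the inverse law of cosines:
  cos(∠ANL) = (NA² + NL² - AL²) / (2·NA·NL)
  ∠ANL = 67.38°

Step 4: From LA = 12, LN = 5, AN = 13, by the inverse law of cosines:
  cos(∠ALN) = (LA² + LN² - AN²) / (2·LA·LN)
  ∠ALN = 90°

Step 5: From LG = 15.93, GD = 13, and ∠LGD = 90°, by the law of cosines:
  LD² = LG² + GD² - 2·LG·GD·cos(90°) = 253.9 + 169 - 0 = 422.9
  LD ≈ 20.56

Step 6: From LG = 15.93, LN = 5, GN = 12, by the inverse law of cosines:
  cos(∠GLN) = (LG² + LN² - GN²) / (2·LG·LN)
  ∠GLN = 32.18°

Step 7: From GL = 15.93, GN = 12, LN = 5, by the inverse law of cosines:
  cos(∠LGN) = (GL² + GN² - LN²) / (2·GL·GN)
  ∠LGN = 12.82°

Step 8: From LD = 20.56, LG = 15.93, DG = 13, by the inverse law of cosines:
  cos(∠DLG) = (LD² + LG² - DG²) / (2·LD·LG)
  ∠DLG = 39.21°

Step 9: From DG = 13, DL = 20.56, GL = 15.93, by the inverse law of cosines:
  cos(∠GDL) = (DG² + DL² - GL²) / (2·DG·DL)
  ∠GDL = 50.79°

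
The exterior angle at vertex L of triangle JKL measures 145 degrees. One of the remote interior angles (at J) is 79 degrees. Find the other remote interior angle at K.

The exterior angle theorem states that an exterior angle equals the sum of the two non-adjacent interior angles.
So 145 = 79 + angle K, which gives angle K = 145 - 79 = 66 degrees.

66 degrees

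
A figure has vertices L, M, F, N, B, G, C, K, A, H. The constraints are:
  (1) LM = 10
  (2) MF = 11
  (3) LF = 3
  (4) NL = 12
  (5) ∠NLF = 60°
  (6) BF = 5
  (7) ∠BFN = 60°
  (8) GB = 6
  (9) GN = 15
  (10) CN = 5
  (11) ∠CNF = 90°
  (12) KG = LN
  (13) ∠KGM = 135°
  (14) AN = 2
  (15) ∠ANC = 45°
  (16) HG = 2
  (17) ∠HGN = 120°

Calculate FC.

Step 1: By the law of cosines on triangle FLN: FN² = 3² + 12² − 2·3·12·cos(60°) = 117, so FN = 3·√13.
Step 2: By the law of cosines on triangle FNC: FC² = (3·√13)² + 5² − 2·3·√13·5·cos(90°) = 142, so FC = √142.

Therefore, the length of FC = √142.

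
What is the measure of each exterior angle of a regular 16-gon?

Each exterior angle of a regular n-gon is 360 / n.
For n = 16: 360 / 16 = 45/2 degrees.

45/2 degrees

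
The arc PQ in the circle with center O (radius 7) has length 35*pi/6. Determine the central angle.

θ = 360 × 35*pi/6 / (2π × 7) = 150° (rearranging arc length formula).

150°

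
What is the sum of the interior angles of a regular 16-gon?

The sum of interior angles of an n-sided polygon is (n - 2) * 180.
For n = 16: (16 - 2) * 180 = 14 * 180 = 2520 degrees.

2520 degrees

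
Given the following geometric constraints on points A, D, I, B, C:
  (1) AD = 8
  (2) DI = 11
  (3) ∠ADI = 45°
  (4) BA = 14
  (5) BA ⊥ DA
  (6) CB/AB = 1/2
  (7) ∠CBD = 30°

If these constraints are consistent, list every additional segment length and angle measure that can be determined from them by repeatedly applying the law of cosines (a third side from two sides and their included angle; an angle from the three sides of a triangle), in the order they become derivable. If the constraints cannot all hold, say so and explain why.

The constraints are consistent. Derivable facts, in order:
After 1 step:
- AI ≈ 7.78
- DB = 2·√65
After 2 steps:
- DC ≈ 10.65
- ∠ABD = 29.74°
- ∠ADB = 60.26°
- ∠AID = 46.63°
- ∠DAI = 88.37°
After 3 steps:
- ∠BCD = 130.82°
- ∠BDC = 19.18°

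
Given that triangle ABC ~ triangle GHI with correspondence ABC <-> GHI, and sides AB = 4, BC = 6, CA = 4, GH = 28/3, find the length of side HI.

Since the triangles are similar, the ratio of corresponding sides is constant.
Scale factor k = GH / AB = 28/3 / 4 = 7/3
HI = k * BC = 7/3 * 6 = 14

14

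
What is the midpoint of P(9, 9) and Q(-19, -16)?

The midpoint is the average of the coordinates:
x: (9 + -19)/2 = -5
y: (9 + -16)/2 = -7/2
Midpoint = (-5, -7/2)

(-5, -7/2)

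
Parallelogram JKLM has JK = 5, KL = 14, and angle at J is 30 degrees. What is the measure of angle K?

Consecutive angles are supplementary: angle K = 180 - 30 = 150 degrees.

150 degrees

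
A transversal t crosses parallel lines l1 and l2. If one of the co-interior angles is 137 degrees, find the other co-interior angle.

Co-interior angles sum to 180: 180 - 137 = 43 degrees.

43 degrees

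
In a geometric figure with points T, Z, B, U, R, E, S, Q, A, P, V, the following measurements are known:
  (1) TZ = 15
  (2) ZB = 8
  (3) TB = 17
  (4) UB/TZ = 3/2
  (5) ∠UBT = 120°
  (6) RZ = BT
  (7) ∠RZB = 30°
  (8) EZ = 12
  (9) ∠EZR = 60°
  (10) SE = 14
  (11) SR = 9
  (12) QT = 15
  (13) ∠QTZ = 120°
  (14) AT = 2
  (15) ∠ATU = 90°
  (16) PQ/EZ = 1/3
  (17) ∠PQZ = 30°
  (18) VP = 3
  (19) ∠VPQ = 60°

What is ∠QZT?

Step 1: By the law of cosines on triangle ZTQ: ZQ² = 15² + 15² − 2·15·15·cos(120°) = 675, so ZQ = 15·√3.
Step 2: By the inverse law of cosines on triangle QZT: cos(∠QZT) = ((15·√3)² + 15² − 15²) / (2·15·√3·15) = 675/779.42 = 0.866, so ∠QZT = 30°.

Therefore, the measure of angle ∠QZT = 30°.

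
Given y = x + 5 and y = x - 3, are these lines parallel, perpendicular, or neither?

Slope of line 1: m1 = 1
Slope of line 2: m2 = 1
Since m1 = m2 = 1, the lines are parallel.

Parallel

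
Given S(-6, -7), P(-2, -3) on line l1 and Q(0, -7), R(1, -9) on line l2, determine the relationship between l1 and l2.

Slope of line 1: m1 = (-3 - -7)/(-2 - -6) = 4/4 = 1
Slope of line 2: m2 = (-9 - -7)/(1 - 0) = -2/1 = -2
m1 != m2 (1 != -2), so not parallel.
m1 * m2 = (1) * (-2) = -2 != -1, so not perpendicular.
The lines are neither parallel nor perpendicular.

Neither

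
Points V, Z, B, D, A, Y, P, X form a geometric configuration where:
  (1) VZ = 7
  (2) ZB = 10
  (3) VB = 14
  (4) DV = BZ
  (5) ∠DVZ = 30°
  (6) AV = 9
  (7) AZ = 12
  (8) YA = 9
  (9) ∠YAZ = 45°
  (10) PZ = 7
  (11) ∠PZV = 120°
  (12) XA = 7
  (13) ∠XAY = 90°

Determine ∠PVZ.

Step 1: By the law of cosines on triangle VZP: VP² = 7² + 7² − 2·7·7·cos(120°) = 147, so VP = 7·√3.
Step 2: By the inverse law of cosines on triangle PVZ: cos(∠PVZ) = ((7·√3)² + 7² − 7²) / (2·7·√3·7) = 147/169.74 = 0.866, so ∠PVZ = 30°.

Therefore, the measure of angle ∠PVZ = 30°.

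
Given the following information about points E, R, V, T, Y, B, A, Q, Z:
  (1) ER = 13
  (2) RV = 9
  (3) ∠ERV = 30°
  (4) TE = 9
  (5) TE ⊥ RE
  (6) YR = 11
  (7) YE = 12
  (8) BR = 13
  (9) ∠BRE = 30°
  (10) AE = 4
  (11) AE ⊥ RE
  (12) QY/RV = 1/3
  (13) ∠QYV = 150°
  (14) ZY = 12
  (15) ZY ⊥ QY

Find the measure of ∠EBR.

Step 1: By the law of cosines on triangle BRE: BE² = 13² + 13² − 2·13·13·cos(30°) = 45.28, so BE ≈ 6.73.
Step 2: By the inverse law of cosines on triangle EBR: cos(∠EBR) = (6.73² + 13² − 13²) / (2·6.73·13) = 45.28/174.96 = 0.2588, so ∠EBR = 75°.

Therefore, the measure of angle ∠EBR = 75°.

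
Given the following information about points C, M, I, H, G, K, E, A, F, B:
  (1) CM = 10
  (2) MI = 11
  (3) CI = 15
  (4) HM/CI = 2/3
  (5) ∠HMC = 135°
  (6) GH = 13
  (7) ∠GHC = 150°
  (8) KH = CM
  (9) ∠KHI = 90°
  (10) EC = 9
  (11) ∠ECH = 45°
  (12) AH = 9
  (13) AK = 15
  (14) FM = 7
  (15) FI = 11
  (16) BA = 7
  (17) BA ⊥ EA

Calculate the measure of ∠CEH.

From the given relations: HM = 2/3·CI = 2/3·15 = 10.
Step 1: By the law of cosines on triangle CMH: CH² = 10² + 10² − 2·10·10·cos(135°) = 341.42, so CH ≈ 18.48.
Step 2: By the law of cosines on triangle ECH: EH² = 9² + 18.48² − 2·9·18.48·cos(45°) = 187.24, so EH ≈ 13.68.
Step 3: By the inverse law of cosines on triangle CEH: cos(∠CEH) = (9² + 13.68² − 18.48²) / (2·9·13.68) = -73.18/246.3 = -0.2971, so ∠CEH = 107.28°.

Therefore, the measure of angle ∠CEH = 107.28°.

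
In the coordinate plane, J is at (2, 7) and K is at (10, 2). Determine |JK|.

d = sqrt((8)^2 + (-5)^2) = sqrt(89)

sqrt(89)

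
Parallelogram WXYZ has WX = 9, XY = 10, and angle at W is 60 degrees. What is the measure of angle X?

In a parallelogram, consecutive angles are supplementary (sum to 180°).
angle X = 180 - angle W
angle X = 180 - 60
angle X = 120 degrees

120 degrees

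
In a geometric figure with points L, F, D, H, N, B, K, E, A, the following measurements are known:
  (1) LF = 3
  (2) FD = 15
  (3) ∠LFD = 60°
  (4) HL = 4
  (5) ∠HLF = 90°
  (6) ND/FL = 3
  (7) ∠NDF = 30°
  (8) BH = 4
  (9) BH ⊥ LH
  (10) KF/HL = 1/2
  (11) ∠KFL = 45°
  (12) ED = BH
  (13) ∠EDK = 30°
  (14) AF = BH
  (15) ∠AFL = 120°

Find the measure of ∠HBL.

Step 1: By the law of cosines on triangle BHL: BL² = 4² + 4² − 2·4·4·cos(90°) = 32, so BL = 4·√2.
Step 2: By the inverse law of cosines on triangle HBL: cos(∠HBL) = (4² + (4·√2)² − 4²) / (2·4·4·√2) = 32/45.25 = 0.7071, so ∠HBL = 45°.

Therefore, the measure of angle ∠HBL = 45°.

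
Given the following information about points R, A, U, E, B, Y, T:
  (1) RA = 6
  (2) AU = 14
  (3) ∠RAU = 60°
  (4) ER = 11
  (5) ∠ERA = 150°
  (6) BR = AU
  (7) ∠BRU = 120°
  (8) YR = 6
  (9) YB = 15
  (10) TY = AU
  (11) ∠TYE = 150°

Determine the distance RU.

Step 1: By the law of cosines on triangle RAU: RU² = 6² + 14² − 2·6·14·cos(60°) = 148, so RU = 2·√37.

Therefore, the length of RU = 2·√37.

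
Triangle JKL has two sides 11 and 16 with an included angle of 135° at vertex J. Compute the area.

Area = (1/2) * JK * JL * sin(J)
Area = (1/2) * 11 * 16 * sin(135°)
Area = (1/2) * 11 * 16 * sqrt(2)/2
Area = 44*sqrt(2)

44*sqrt(2)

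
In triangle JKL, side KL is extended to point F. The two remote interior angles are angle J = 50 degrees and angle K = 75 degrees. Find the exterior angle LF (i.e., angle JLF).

Exterior angle = 50 + 75 = 125 degrees (exterior angle theorem).

125 degrees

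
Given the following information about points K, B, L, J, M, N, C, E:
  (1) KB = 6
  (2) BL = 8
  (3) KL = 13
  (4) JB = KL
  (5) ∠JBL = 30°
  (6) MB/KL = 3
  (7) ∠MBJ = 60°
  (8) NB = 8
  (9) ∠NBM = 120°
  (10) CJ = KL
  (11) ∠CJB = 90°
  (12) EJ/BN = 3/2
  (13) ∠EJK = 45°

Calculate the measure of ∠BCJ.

From the given relations: CJ = KL = 13; JB = KL = 13.
Step 1: By the law of cosines on triangle CJB: CB² = 13² + 13² − 2·13·13·cos(90°) = 338, so CB = 13·√2.
Step 2: By the inverse law of cosines on triangle BCJ: cos(∠BCJ) = ((13·√2)² + 13² − 13²) / (2·13·√2·13) = 338/478 = 0.7071, so ∠BCJ = 45°.

Therefore, the measure of angle ∠BCJ = 45°.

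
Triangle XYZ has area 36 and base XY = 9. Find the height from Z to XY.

Area = (1/2) * base * height
height = 2 * Area / base
height = 2 * 36 / 9
height = 72 / 9
height = 8

8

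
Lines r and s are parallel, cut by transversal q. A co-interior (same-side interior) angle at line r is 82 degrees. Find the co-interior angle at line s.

Co-interior angles sum to 180: 180 - 82 = 98 degrees.

98 degrees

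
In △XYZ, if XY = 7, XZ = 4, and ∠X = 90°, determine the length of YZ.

By the law of cosines: YZ^2 = XY^2 + XZ^2 - 2*XY*XZ*cos(X)
YZ^2 = 7^2 + 4^2 - 2*7*4*cos(90°)
YZ^2 = 49 + 16 - 56*(0)
YZ^2 = 65
YZ = sqrt(65)

sqrt(65)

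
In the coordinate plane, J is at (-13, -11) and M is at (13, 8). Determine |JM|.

The horizontal distance is |13 - -13| = 26 and the vertical distance is |8 - -11| = 19.
By the Pythagorean theorem, d = sqrt(26^2 + 19^2) = sqrt(1037).

sqrt(1037)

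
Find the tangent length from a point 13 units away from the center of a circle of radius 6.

Let T be the point of tangency. Then CT ⊥ AT (radius ⊥ tangent).
In right triangle CTA: CA² = CT² + AT²
13² = 6² + AT²
AT² = 133, AT = sqrt(133)

sqrt(133)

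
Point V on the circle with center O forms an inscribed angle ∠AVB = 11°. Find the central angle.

By the inscribed angle theorem, the central angle is twice the inscribed angle.
Central angle = 2 × 11° = 22°

22°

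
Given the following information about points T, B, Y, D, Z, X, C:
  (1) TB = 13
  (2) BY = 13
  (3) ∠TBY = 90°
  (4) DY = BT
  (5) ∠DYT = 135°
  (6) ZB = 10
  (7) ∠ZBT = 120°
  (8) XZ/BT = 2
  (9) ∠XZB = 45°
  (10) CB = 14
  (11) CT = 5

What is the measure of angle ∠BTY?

Step 1: By the law of cosines on triangle TBY: TY² = 13² + 13² − 2·13·13·cos(90°) = 338, so TY = 13·√2.
Step 2: By the inverse law of cosines on triangle BTY: cos(∠BTY) = (13² + (13·√2)² − 13²) / (2·13·13·√2) = 338/478 = 0.7071, so ∠BTY = 45°.

Therefore, the measure of angle ∠BTY = 45°.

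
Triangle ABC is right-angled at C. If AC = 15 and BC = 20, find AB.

In a right triangle, the square of the hypotenuse equals the sum of the squares of the two legs.
The legs are 15 and 20, so the hypotenuse = sqrt(225 + 400) = sqrt(625) = 25.

25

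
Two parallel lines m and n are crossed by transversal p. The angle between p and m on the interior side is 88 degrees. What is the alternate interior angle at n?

Alternate interior angles lie on opposite sides of the transversal, between the parallel lines.
By the alternate interior angle theorem, they are equal: 88 degrees.

88 degrees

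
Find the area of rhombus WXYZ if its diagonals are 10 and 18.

The diagonals of a rhombus divide it into four right triangles.
Each triangle has legs 10/ 2 = 5 and 18/2 = 9, so each has area (1/2)*5*9 = 45/2.
Four such triangles give total area = (d1 * d2) / 2 = 90.

90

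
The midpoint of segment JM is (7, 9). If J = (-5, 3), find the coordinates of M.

Using the midpoint formula: M = ((x1 + x2)/2, (y1 + y2)/2)
We know M = (7, 9) and J = (-5, 3)
For x: 7 = (-5 + x2)/2, so x2 = 2*7 - -5 = 19
For y: 9 = (3 + y2)/2, so y2 = 2*9 - 3 = 15
M = (19, 15)

(19, 15)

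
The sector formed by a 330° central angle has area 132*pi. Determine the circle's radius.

r² = 360 × 132*pi / (π × 330) = 144, so r = 12.

12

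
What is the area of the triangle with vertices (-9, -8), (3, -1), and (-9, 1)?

Shoelace: Area = (1/2)|-9(-1-1) + 3(1--8) + -9(-8--1)| = (1/2)(108) = 54

54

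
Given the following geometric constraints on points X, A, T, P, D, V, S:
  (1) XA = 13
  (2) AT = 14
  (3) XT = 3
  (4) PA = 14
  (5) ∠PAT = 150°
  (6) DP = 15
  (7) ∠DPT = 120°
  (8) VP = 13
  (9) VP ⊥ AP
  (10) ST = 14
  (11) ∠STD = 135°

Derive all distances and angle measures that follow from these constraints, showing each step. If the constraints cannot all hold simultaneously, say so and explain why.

The constraints are consistent.

Step 1: From AP = 14, PV = 13, and ∠APV = 90°, by the law of cosines:
  AV² = AP² + PV² - 2·AP·PV·cos(90°) = 196 + 169 - 0 = 365
  AV ≈ 19.1

Step 2: From TA = 14, AP = 14, and ∠TAP = 150°, by the law of cosines:
  TP² = TA² + AP² - 2·TA·AP·cos(150°) = 196 + 196 + 339.5 = 731.5
  TP ≈ 27.05

Step 3: From XA = 13, XT = 3, AT = 14, by the inverse law of cosines:
  cos(∠AXT) = (XA² + XT² - AT²) / (2·XA·XT)
  ∠AXT = 103.34°

Step 4: From AT = 14, AX = 13, TX = 3, by the inverse law of cosines:
  cos(∠TAX) = (AT² + AX² - TX²) / (2·AT·AX)
  ∠TAX = 12.03°

Step 5: From TA = 14, TX = 3, AX = 13, by the inverse law of cosines:
  cos(∠ATX) = (TA² + TX² - AX²) / (2·TA·TX)
  ∠ATX = 64.62°

Step 6: From TP = 27.05, PD = 15, and ∠TPD = 120°, by the law of cosines:
  TD² = TP² + PD² - 2·TP·PD·cos(120°) = 731.5 + 225 + 405.7 = 1362
  TD ≈ 36.91

Step 7: From AP = 14, AV = 19.1, PV = 13, by the inverse law of cosines:
  cos(∠PAV) = (AP² + AV² - PV²) / (2·AP·AV)
  ∠PAV = 42.88°

Step 8: From TA = 14, TP = 27.05, AP = 14, by the inverse law of cosines:
  cos(∠ATP) = (TA² + TP² - AP²) / (2·TA·TP)
  ∠ATP = 15°

Step 9: From PA = 14, PT = 27.05, AT = 14, by the inverse law of cosines:
  cos(∠APT) = (PA² + PT² - AT²) / (2·PA·PT)
  ∠APT = 15°

Step 10: From VA = 19.1, VP = 13, AP = 14, by the inverse law of cosines:
  cos(∠AVP) = (VA² + VP² - AP²) / (2·VA·VP)
  ∠AVP = 47.12°

Step 11: From DT = 36.91, TS = 14, and ∠DTS = 135°, by the law of cosines:
  DS² = DT² + TS² - 2·DT·TS·cos(135°) = 1362 + 196 + 730.7 = 2289
  DS ≈ 47.84

Step 12: From TD = 36.91, TP = 27.05, DP = 15, by the inverse law of cosines:
  cos(∠DTP) = (TD² + TP² - DP²) / (2·TD·TP)
  ∠DTP = 20.61°

Step 13: From DP = 15, DT = 36.91, PT = 27.05, by the inverse law of cosines:
  cos(∠PDT) = (DP² + DT² - PT²) / (2·DP·DT)
  ∠PDT = 39.39°

Step 14: From DS = 47.84, DT = 36.91, ST = 14, by the inverse law of cosines:
  cos(∠SDT) = (DS² + DT² - ST²) / (2·DS·DT)
  ∠SDT = 11.94°

Step 15: From SD = 47.84, ST = 14, DT = 36.91, by the inverse law of cosines:
  cos(∠DST) = (SD² + ST² - DT²) / (2·SD·ST)
  ∠DST = 33.06°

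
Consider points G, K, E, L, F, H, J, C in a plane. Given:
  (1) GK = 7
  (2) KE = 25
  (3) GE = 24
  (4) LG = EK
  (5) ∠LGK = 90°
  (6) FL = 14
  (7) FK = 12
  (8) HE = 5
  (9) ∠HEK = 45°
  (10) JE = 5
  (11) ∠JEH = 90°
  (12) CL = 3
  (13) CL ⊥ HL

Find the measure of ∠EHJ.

Step 1: By the law of cosines on triangle HEJ: HJ² = 5² + 5² − 2·5·5·cos(90°) = 50, so HJ = 5·√2.
Step 2: By the inverse law of cosines on triangle EHJ: cos(∠EHJ) = (5² + (5·√2)² − 5²) / (2·5·5·√2) = 50/70.71 = 0.7071, so ∠EHJ = 45°.

Therefore, the measure of angle ∠EHJ = 45°.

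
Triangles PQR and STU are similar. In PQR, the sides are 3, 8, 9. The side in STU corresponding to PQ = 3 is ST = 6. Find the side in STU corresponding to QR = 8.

k = 6/3 = 2. TU = 2 * 8 = 16.

16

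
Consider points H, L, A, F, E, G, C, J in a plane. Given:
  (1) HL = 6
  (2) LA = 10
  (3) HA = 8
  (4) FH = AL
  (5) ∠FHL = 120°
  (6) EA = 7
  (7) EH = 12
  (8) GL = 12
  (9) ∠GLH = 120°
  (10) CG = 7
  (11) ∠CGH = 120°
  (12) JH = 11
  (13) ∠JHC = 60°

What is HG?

Step 1: By the law of cosines on triangle HLG: HG² = 6² + 12² − 2·6·12·cos(120°) = 252, so HG = 6·√7.

Therefore, the length of HG = 6·√7.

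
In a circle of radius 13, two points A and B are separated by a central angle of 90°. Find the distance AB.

Chord = 2(13) sin(45°) = 13*sqrt(2)

13*sqrt(2)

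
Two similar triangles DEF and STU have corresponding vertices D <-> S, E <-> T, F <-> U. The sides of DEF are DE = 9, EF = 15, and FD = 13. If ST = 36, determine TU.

Since the triangles are similar, the ratio of corresponding sides is constant.
Scale factor k = ST / DE = 36 / 9 = 4
TU = k * EF = 4 * 15 = 60

60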